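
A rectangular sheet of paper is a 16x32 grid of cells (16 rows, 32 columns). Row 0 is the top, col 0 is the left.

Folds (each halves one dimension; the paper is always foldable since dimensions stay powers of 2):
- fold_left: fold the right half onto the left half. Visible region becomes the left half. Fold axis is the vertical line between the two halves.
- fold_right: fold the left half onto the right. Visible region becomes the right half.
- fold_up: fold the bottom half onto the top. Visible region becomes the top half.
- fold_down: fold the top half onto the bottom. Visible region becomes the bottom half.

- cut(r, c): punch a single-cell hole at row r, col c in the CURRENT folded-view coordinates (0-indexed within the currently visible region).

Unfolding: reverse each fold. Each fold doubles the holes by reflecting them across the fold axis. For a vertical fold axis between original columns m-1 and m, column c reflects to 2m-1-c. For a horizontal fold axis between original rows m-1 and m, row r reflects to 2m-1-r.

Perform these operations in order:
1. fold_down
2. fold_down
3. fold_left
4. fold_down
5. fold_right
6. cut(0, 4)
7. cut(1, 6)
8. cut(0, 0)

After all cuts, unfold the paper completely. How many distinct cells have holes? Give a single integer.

Answer: 96

Derivation:
Op 1 fold_down: fold axis h@8; visible region now rows[8,16) x cols[0,32) = 8x32
Op 2 fold_down: fold axis h@12; visible region now rows[12,16) x cols[0,32) = 4x32
Op 3 fold_left: fold axis v@16; visible region now rows[12,16) x cols[0,16) = 4x16
Op 4 fold_down: fold axis h@14; visible region now rows[14,16) x cols[0,16) = 2x16
Op 5 fold_right: fold axis v@8; visible region now rows[14,16) x cols[8,16) = 2x8
Op 6 cut(0, 4): punch at orig (14,12); cuts so far [(14, 12)]; region rows[14,16) x cols[8,16) = 2x8
Op 7 cut(1, 6): punch at orig (15,14); cuts so far [(14, 12), (15, 14)]; region rows[14,16) x cols[8,16) = 2x8
Op 8 cut(0, 0): punch at orig (14,8); cuts so far [(14, 8), (14, 12), (15, 14)]; region rows[14,16) x cols[8,16) = 2x8
Unfold 1 (reflect across v@8): 6 holes -> [(14, 3), (14, 7), (14, 8), (14, 12), (15, 1), (15, 14)]
Unfold 2 (reflect across h@14): 12 holes -> [(12, 1), (12, 14), (13, 3), (13, 7), (13, 8), (13, 12), (14, 3), (14, 7), (14, 8), (14, 12), (15, 1), (15, 14)]
Unfold 3 (reflect across v@16): 24 holes -> [(12, 1), (12, 14), (12, 17), (12, 30), (13, 3), (13, 7), (13, 8), (13, 12), (13, 19), (13, 23), (13, 24), (13, 28), (14, 3), (14, 7), (14, 8), (14, 12), (14, 19), (14, 23), (14, 24), (14, 28), (15, 1), (15, 14), (15, 17), (15, 30)]
Unfold 4 (reflect across h@12): 48 holes -> [(8, 1), (8, 14), (8, 17), (8, 30), (9, 3), (9, 7), (9, 8), (9, 12), (9, 19), (9, 23), (9, 24), (9, 28), (10, 3), (10, 7), (10, 8), (10, 12), (10, 19), (10, 23), (10, 24), (10, 28), (11, 1), (11, 14), (11, 17), (11, 30), (12, 1), (12, 14), (12, 17), (12, 30), (13, 3), (13, 7), (13, 8), (13, 12), (13, 19), (13, 23), (13, 24), (13, 28), (14, 3), (14, 7), (14, 8), (14, 12), (14, 19), (14, 23), (14, 24), (14, 28), (15, 1), (15, 14), (15, 17), (15, 30)]
Unfold 5 (reflect across h@8): 96 holes -> [(0, 1), (0, 14), (0, 17), (0, 30), (1, 3), (1, 7), (1, 8), (1, 12), (1, 19), (1, 23), (1, 24), (1, 28), (2, 3), (2, 7), (2, 8), (2, 12), (2, 19), (2, 23), (2, 24), (2, 28), (3, 1), (3, 14), (3, 17), (3, 30), (4, 1), (4, 14), (4, 17), (4, 30), (5, 3), (5, 7), (5, 8), (5, 12), (5, 19), (5, 23), (5, 24), (5, 28), (6, 3), (6, 7), (6, 8), (6, 12), (6, 19), (6, 23), (6, 24), (6, 28), (7, 1), (7, 14), (7, 17), (7, 30), (8, 1), (8, 14), (8, 17), (8, 30), (9, 3), (9, 7), (9, 8), (9, 12), (9, 19), (9, 23), (9, 24), (9, 28), (10, 3), (10, 7), (10, 8), (10, 12), (10, 19), (10, 23), (10, 24), (10, 28), (11, 1), (11, 14), (11, 17), (11, 30), (12, 1), (12, 14), (12, 17), (12, 30), (13, 3), (13, 7), (13, 8), (13, 12), (13, 19), (13, 23), (13, 24), (13, 28), (14, 3), (14, 7), (14, 8), (14, 12), (14, 19), (14, 23), (14, 24), (14, 28), (15, 1), (15, 14), (15, 17), (15, 30)]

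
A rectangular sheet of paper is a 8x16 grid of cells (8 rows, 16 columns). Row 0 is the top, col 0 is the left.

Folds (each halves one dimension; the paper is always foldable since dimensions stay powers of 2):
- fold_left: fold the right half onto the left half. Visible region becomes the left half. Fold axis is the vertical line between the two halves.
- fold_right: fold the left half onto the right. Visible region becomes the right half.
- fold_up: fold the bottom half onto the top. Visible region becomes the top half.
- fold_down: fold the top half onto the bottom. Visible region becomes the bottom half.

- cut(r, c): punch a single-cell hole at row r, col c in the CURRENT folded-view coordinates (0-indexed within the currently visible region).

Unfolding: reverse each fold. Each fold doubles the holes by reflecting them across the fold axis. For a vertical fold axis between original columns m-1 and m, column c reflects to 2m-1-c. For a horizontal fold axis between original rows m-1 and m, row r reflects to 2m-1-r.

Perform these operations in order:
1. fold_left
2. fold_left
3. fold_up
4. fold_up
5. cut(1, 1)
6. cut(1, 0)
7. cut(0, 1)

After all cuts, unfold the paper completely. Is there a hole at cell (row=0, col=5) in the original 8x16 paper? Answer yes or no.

Answer: no

Derivation:
Op 1 fold_left: fold axis v@8; visible region now rows[0,8) x cols[0,8) = 8x8
Op 2 fold_left: fold axis v@4; visible region now rows[0,8) x cols[0,4) = 8x4
Op 3 fold_up: fold axis h@4; visible region now rows[0,4) x cols[0,4) = 4x4
Op 4 fold_up: fold axis h@2; visible region now rows[0,2) x cols[0,4) = 2x4
Op 5 cut(1, 1): punch at orig (1,1); cuts so far [(1, 1)]; region rows[0,2) x cols[0,4) = 2x4
Op 6 cut(1, 0): punch at orig (1,0); cuts so far [(1, 0), (1, 1)]; region rows[0,2) x cols[0,4) = 2x4
Op 7 cut(0, 1): punch at orig (0,1); cuts so far [(0, 1), (1, 0), (1, 1)]; region rows[0,2) x cols[0,4) = 2x4
Unfold 1 (reflect across h@2): 6 holes -> [(0, 1), (1, 0), (1, 1), (2, 0), (2, 1), (3, 1)]
Unfold 2 (reflect across h@4): 12 holes -> [(0, 1), (1, 0), (1, 1), (2, 0), (2, 1), (3, 1), (4, 1), (5, 0), (5, 1), (6, 0), (6, 1), (7, 1)]
Unfold 3 (reflect across v@4): 24 holes -> [(0, 1), (0, 6), (1, 0), (1, 1), (1, 6), (1, 7), (2, 0), (2, 1), (2, 6), (2, 7), (3, 1), (3, 6), (4, 1), (4, 6), (5, 0), (5, 1), (5, 6), (5, 7), (6, 0), (6, 1), (6, 6), (6, 7), (7, 1), (7, 6)]
Unfold 4 (reflect across v@8): 48 holes -> [(0, 1), (0, 6), (0, 9), (0, 14), (1, 0), (1, 1), (1, 6), (1, 7), (1, 8), (1, 9), (1, 14), (1, 15), (2, 0), (2, 1), (2, 6), (2, 7), (2, 8), (2, 9), (2, 14), (2, 15), (3, 1), (3, 6), (3, 9), (3, 14), (4, 1), (4, 6), (4, 9), (4, 14), (5, 0), (5, 1), (5, 6), (5, 7), (5, 8), (5, 9), (5, 14), (5, 15), (6, 0), (6, 1), (6, 6), (6, 7), (6, 8), (6, 9), (6, 14), (6, 15), (7, 1), (7, 6), (7, 9), (7, 14)]
Holes: [(0, 1), (0, 6), (0, 9), (0, 14), (1, 0), (1, 1), (1, 6), (1, 7), (1, 8), (1, 9), (1, 14), (1, 15), (2, 0), (2, 1), (2, 6), (2, 7), (2, 8), (2, 9), (2, 14), (2, 15), (3, 1), (3, 6), (3, 9), (3, 14), (4, 1), (4, 6), (4, 9), (4, 14), (5, 0), (5, 1), (5, 6), (5, 7), (5, 8), (5, 9), (5, 14), (5, 15), (6, 0), (6, 1), (6, 6), (6, 7), (6, 8), (6, 9), (6, 14), (6, 15), (7, 1), (7, 6), (7, 9), (7, 14)]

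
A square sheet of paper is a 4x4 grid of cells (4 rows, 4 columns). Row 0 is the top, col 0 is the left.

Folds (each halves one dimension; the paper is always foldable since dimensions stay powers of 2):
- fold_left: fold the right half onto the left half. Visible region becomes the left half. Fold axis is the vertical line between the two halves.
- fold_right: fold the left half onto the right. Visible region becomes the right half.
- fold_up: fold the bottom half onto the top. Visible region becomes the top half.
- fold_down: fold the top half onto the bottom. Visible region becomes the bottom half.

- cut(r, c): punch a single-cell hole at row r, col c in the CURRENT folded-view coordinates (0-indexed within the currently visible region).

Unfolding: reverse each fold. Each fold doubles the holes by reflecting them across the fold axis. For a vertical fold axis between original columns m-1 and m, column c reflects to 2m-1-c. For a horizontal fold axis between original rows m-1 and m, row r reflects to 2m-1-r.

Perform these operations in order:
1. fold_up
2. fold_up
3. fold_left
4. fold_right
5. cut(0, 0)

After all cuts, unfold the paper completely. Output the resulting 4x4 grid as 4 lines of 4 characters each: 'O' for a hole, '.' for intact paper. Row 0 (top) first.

Op 1 fold_up: fold axis h@2; visible region now rows[0,2) x cols[0,4) = 2x4
Op 2 fold_up: fold axis h@1; visible region now rows[0,1) x cols[0,4) = 1x4
Op 3 fold_left: fold axis v@2; visible region now rows[0,1) x cols[0,2) = 1x2
Op 4 fold_right: fold axis v@1; visible region now rows[0,1) x cols[1,2) = 1x1
Op 5 cut(0, 0): punch at orig (0,1); cuts so far [(0, 1)]; region rows[0,1) x cols[1,2) = 1x1
Unfold 1 (reflect across v@1): 2 holes -> [(0, 0), (0, 1)]
Unfold 2 (reflect across v@2): 4 holes -> [(0, 0), (0, 1), (0, 2), (0, 3)]
Unfold 3 (reflect across h@1): 8 holes -> [(0, 0), (0, 1), (0, 2), (0, 3), (1, 0), (1, 1), (1, 2), (1, 3)]
Unfold 4 (reflect across h@2): 16 holes -> [(0, 0), (0, 1), (0, 2), (0, 3), (1, 0), (1, 1), (1, 2), (1, 3), (2, 0), (2, 1), (2, 2), (2, 3), (3, 0), (3, 1), (3, 2), (3, 3)]

Answer: OOOO
OOOO
OOOO
OOOO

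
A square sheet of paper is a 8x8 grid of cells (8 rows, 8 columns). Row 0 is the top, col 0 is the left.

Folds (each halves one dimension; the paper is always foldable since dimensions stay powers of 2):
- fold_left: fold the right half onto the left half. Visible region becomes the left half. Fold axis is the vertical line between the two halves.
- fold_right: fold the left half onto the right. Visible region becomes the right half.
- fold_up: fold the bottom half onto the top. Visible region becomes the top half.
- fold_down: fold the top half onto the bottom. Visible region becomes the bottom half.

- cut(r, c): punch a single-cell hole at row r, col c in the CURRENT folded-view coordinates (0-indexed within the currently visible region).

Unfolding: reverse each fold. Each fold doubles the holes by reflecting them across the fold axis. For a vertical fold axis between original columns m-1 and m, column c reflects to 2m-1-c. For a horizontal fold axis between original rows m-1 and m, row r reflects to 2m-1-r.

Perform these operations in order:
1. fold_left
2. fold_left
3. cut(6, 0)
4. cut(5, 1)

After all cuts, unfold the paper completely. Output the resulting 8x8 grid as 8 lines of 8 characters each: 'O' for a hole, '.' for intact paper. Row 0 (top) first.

Op 1 fold_left: fold axis v@4; visible region now rows[0,8) x cols[0,4) = 8x4
Op 2 fold_left: fold axis v@2; visible region now rows[0,8) x cols[0,2) = 8x2
Op 3 cut(6, 0): punch at orig (6,0); cuts so far [(6, 0)]; region rows[0,8) x cols[0,2) = 8x2
Op 4 cut(5, 1): punch at orig (5,1); cuts so far [(5, 1), (6, 0)]; region rows[0,8) x cols[0,2) = 8x2
Unfold 1 (reflect across v@2): 4 holes -> [(5, 1), (5, 2), (6, 0), (6, 3)]
Unfold 2 (reflect across v@4): 8 holes -> [(5, 1), (5, 2), (5, 5), (5, 6), (6, 0), (6, 3), (6, 4), (6, 7)]

Answer: ........
........
........
........
........
.OO..OO.
O..OO..O
........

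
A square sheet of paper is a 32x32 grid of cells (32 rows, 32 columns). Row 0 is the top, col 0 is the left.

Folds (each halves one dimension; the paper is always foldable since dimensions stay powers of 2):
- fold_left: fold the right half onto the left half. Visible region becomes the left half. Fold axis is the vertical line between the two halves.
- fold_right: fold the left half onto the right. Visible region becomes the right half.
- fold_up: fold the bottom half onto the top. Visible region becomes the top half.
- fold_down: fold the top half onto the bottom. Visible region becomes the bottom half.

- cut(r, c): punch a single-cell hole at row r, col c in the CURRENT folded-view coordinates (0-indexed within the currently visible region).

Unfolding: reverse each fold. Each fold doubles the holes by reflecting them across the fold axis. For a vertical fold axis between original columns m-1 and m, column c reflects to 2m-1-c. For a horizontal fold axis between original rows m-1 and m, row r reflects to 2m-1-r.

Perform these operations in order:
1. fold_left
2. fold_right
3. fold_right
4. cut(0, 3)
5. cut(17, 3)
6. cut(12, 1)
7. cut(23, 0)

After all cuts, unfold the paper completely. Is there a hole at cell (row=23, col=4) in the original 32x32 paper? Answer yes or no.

Op 1 fold_left: fold axis v@16; visible region now rows[0,32) x cols[0,16) = 32x16
Op 2 fold_right: fold axis v@8; visible region now rows[0,32) x cols[8,16) = 32x8
Op 3 fold_right: fold axis v@12; visible region now rows[0,32) x cols[12,16) = 32x4
Op 4 cut(0, 3): punch at orig (0,15); cuts so far [(0, 15)]; region rows[0,32) x cols[12,16) = 32x4
Op 5 cut(17, 3): punch at orig (17,15); cuts so far [(0, 15), (17, 15)]; region rows[0,32) x cols[12,16) = 32x4
Op 6 cut(12, 1): punch at orig (12,13); cuts so far [(0, 15), (12, 13), (17, 15)]; region rows[0,32) x cols[12,16) = 32x4
Op 7 cut(23, 0): punch at orig (23,12); cuts so far [(0, 15), (12, 13), (17, 15), (23, 12)]; region rows[0,32) x cols[12,16) = 32x4
Unfold 1 (reflect across v@12): 8 holes -> [(0, 8), (0, 15), (12, 10), (12, 13), (17, 8), (17, 15), (23, 11), (23, 12)]
Unfold 2 (reflect across v@8): 16 holes -> [(0, 0), (0, 7), (0, 8), (0, 15), (12, 2), (12, 5), (12, 10), (12, 13), (17, 0), (17, 7), (17, 8), (17, 15), (23, 3), (23, 4), (23, 11), (23, 12)]
Unfold 3 (reflect across v@16): 32 holes -> [(0, 0), (0, 7), (0, 8), (0, 15), (0, 16), (0, 23), (0, 24), (0, 31), (12, 2), (12, 5), (12, 10), (12, 13), (12, 18), (12, 21), (12, 26), (12, 29), (17, 0), (17, 7), (17, 8), (17, 15), (17, 16), (17, 23), (17, 24), (17, 31), (23, 3), (23, 4), (23, 11), (23, 12), (23, 19), (23, 20), (23, 27), (23, 28)]
Holes: [(0, 0), (0, 7), (0, 8), (0, 15), (0, 16), (0, 23), (0, 24), (0, 31), (12, 2), (12, 5), (12, 10), (12, 13), (12, 18), (12, 21), (12, 26), (12, 29), (17, 0), (17, 7), (17, 8), (17, 15), (17, 16), (17, 23), (17, 24), (17, 31), (23, 3), (23, 4), (23, 11), (23, 12), (23, 19), (23, 20), (23, 27), (23, 28)]

Answer: yes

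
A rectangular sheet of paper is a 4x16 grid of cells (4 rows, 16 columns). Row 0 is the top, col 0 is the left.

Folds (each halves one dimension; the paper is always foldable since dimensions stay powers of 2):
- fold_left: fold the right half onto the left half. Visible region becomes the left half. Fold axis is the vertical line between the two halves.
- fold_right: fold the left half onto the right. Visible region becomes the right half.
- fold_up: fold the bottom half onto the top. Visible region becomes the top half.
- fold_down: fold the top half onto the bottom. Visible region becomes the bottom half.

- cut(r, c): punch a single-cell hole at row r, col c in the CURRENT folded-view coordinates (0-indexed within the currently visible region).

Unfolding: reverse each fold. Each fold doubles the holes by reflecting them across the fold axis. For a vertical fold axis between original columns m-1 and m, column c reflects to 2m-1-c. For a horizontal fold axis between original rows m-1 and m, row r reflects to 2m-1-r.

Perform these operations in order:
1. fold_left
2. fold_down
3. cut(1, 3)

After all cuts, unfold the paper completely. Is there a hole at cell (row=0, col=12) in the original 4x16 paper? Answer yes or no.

Answer: yes

Derivation:
Op 1 fold_left: fold axis v@8; visible region now rows[0,4) x cols[0,8) = 4x8
Op 2 fold_down: fold axis h@2; visible region now rows[2,4) x cols[0,8) = 2x8
Op 3 cut(1, 3): punch at orig (3,3); cuts so far [(3, 3)]; region rows[2,4) x cols[0,8) = 2x8
Unfold 1 (reflect across h@2): 2 holes -> [(0, 3), (3, 3)]
Unfold 2 (reflect across v@8): 4 holes -> [(0, 3), (0, 12), (3, 3), (3, 12)]
Holes: [(0, 3), (0, 12), (3, 3), (3, 12)]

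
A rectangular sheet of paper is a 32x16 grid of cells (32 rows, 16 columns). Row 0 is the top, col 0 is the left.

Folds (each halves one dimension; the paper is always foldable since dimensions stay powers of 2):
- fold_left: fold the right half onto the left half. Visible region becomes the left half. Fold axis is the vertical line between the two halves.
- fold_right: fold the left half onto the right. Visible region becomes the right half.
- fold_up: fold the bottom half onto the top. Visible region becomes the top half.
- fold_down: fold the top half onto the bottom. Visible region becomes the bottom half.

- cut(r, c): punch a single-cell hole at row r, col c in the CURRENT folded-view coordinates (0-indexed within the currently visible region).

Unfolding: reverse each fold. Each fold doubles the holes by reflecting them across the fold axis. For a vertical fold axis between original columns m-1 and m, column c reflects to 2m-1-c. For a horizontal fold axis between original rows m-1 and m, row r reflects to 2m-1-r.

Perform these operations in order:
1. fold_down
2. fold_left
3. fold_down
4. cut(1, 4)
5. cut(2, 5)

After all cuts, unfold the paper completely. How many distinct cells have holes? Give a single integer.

Op 1 fold_down: fold axis h@16; visible region now rows[16,32) x cols[0,16) = 16x16
Op 2 fold_left: fold axis v@8; visible region now rows[16,32) x cols[0,8) = 16x8
Op 3 fold_down: fold axis h@24; visible region now rows[24,32) x cols[0,8) = 8x8
Op 4 cut(1, 4): punch at orig (25,4); cuts so far [(25, 4)]; region rows[24,32) x cols[0,8) = 8x8
Op 5 cut(2, 5): punch at orig (26,5); cuts so far [(25, 4), (26, 5)]; region rows[24,32) x cols[0,8) = 8x8
Unfold 1 (reflect across h@24): 4 holes -> [(21, 5), (22, 4), (25, 4), (26, 5)]
Unfold 2 (reflect across v@8): 8 holes -> [(21, 5), (21, 10), (22, 4), (22, 11), (25, 4), (25, 11), (26, 5), (26, 10)]
Unfold 3 (reflect across h@16): 16 holes -> [(5, 5), (5, 10), (6, 4), (6, 11), (9, 4), (9, 11), (10, 5), (10, 10), (21, 5), (21, 10), (22, 4), (22, 11), (25, 4), (25, 11), (26, 5), (26, 10)]

Answer: 16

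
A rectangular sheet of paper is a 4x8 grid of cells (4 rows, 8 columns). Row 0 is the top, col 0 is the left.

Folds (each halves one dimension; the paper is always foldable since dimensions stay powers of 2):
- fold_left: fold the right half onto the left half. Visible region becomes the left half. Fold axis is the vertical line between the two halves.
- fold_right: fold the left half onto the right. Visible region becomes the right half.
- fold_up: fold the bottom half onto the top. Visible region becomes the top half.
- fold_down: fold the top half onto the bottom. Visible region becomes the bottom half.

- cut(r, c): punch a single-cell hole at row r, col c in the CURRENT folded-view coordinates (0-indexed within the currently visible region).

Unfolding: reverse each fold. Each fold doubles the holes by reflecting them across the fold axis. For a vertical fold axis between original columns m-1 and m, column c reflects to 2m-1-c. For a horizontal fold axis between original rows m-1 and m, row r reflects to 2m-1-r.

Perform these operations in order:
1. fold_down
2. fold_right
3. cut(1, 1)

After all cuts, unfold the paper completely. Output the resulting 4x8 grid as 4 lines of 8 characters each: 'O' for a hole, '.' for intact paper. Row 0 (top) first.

Op 1 fold_down: fold axis h@2; visible region now rows[2,4) x cols[0,8) = 2x8
Op 2 fold_right: fold axis v@4; visible region now rows[2,4) x cols[4,8) = 2x4
Op 3 cut(1, 1): punch at orig (3,5); cuts so far [(3, 5)]; region rows[2,4) x cols[4,8) = 2x4
Unfold 1 (reflect across v@4): 2 holes -> [(3, 2), (3, 5)]
Unfold 2 (reflect across h@2): 4 holes -> [(0, 2), (0, 5), (3, 2), (3, 5)]

Answer: ..O..O..
........
........
..O..O..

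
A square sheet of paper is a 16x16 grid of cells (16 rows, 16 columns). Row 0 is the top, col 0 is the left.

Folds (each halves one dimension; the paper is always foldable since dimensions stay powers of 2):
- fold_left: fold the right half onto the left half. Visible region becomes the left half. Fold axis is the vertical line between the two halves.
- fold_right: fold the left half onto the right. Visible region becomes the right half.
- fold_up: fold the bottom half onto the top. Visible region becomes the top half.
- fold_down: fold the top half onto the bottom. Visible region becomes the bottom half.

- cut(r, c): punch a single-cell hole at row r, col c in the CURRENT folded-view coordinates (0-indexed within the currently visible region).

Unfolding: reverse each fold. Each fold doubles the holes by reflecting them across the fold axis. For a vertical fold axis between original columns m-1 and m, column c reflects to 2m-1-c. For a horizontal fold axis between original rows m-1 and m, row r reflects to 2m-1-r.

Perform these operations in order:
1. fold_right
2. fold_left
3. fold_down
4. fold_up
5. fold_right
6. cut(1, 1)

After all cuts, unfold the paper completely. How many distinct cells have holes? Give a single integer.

Answer: 32

Derivation:
Op 1 fold_right: fold axis v@8; visible region now rows[0,16) x cols[8,16) = 16x8
Op 2 fold_left: fold axis v@12; visible region now rows[0,16) x cols[8,12) = 16x4
Op 3 fold_down: fold axis h@8; visible region now rows[8,16) x cols[8,12) = 8x4
Op 4 fold_up: fold axis h@12; visible region now rows[8,12) x cols[8,12) = 4x4
Op 5 fold_right: fold axis v@10; visible region now rows[8,12) x cols[10,12) = 4x2
Op 6 cut(1, 1): punch at orig (9,11); cuts so far [(9, 11)]; region rows[8,12) x cols[10,12) = 4x2
Unfold 1 (reflect across v@10): 2 holes -> [(9, 8), (9, 11)]
Unfold 2 (reflect across h@12): 4 holes -> [(9, 8), (9, 11), (14, 8), (14, 11)]
Unfold 3 (reflect across h@8): 8 holes -> [(1, 8), (1, 11), (6, 8), (6, 11), (9, 8), (9, 11), (14, 8), (14, 11)]
Unfold 4 (reflect across v@12): 16 holes -> [(1, 8), (1, 11), (1, 12), (1, 15), (6, 8), (6, 11), (6, 12), (6, 15), (9, 8), (9, 11), (9, 12), (9, 15), (14, 8), (14, 11), (14, 12), (14, 15)]
Unfold 5 (reflect across v@8): 32 holes -> [(1, 0), (1, 3), (1, 4), (1, 7), (1, 8), (1, 11), (1, 12), (1, 15), (6, 0), (6, 3), (6, 4), (6, 7), (6, 8), (6, 11), (6, 12), (6, 15), (9, 0), (9, 3), (9, 4), (9, 7), (9, 8), (9, 11), (9, 12), (9, 15), (14, 0), (14, 3), (14, 4), (14, 7), (14, 8), (14, 11), (14, 12), (14, 15)]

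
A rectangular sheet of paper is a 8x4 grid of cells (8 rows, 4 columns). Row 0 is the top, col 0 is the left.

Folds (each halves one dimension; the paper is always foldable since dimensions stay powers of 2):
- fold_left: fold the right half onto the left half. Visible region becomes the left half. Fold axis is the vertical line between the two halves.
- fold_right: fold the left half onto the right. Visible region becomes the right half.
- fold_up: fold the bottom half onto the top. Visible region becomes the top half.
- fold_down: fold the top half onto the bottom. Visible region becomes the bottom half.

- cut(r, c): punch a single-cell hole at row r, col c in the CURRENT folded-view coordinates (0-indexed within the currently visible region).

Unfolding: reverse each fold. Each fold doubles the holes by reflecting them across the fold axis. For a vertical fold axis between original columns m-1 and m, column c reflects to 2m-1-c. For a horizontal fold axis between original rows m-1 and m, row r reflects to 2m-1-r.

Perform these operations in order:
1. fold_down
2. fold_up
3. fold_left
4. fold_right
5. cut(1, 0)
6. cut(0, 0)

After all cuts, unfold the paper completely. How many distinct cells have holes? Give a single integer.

Answer: 32

Derivation:
Op 1 fold_down: fold axis h@4; visible region now rows[4,8) x cols[0,4) = 4x4
Op 2 fold_up: fold axis h@6; visible region now rows[4,6) x cols[0,4) = 2x4
Op 3 fold_left: fold axis v@2; visible region now rows[4,6) x cols[0,2) = 2x2
Op 4 fold_right: fold axis v@1; visible region now rows[4,6) x cols[1,2) = 2x1
Op 5 cut(1, 0): punch at orig (5,1); cuts so far [(5, 1)]; region rows[4,6) x cols[1,2) = 2x1
Op 6 cut(0, 0): punch at orig (4,1); cuts so far [(4, 1), (5, 1)]; region rows[4,6) x cols[1,2) = 2x1
Unfold 1 (reflect across v@1): 4 holes -> [(4, 0), (4, 1), (5, 0), (5, 1)]
Unfold 2 (reflect across v@2): 8 holes -> [(4, 0), (4, 1), (4, 2), (4, 3), (5, 0), (5, 1), (5, 2), (5, 3)]
Unfold 3 (reflect across h@6): 16 holes -> [(4, 0), (4, 1), (4, 2), (4, 3), (5, 0), (5, 1), (5, 2), (5, 3), (6, 0), (6, 1), (6, 2), (6, 3), (7, 0), (7, 1), (7, 2), (7, 3)]
Unfold 4 (reflect across h@4): 32 holes -> [(0, 0), (0, 1), (0, 2), (0, 3), (1, 0), (1, 1), (1, 2), (1, 3), (2, 0), (2, 1), (2, 2), (2, 3), (3, 0), (3, 1), (3, 2), (3, 3), (4, 0), (4, 1), (4, 2), (4, 3), (5, 0), (5, 1), (5, 2), (5, 3), (6, 0), (6, 1), (6, 2), (6, 3), (7, 0), (7, 1), (7, 2), (7, 3)]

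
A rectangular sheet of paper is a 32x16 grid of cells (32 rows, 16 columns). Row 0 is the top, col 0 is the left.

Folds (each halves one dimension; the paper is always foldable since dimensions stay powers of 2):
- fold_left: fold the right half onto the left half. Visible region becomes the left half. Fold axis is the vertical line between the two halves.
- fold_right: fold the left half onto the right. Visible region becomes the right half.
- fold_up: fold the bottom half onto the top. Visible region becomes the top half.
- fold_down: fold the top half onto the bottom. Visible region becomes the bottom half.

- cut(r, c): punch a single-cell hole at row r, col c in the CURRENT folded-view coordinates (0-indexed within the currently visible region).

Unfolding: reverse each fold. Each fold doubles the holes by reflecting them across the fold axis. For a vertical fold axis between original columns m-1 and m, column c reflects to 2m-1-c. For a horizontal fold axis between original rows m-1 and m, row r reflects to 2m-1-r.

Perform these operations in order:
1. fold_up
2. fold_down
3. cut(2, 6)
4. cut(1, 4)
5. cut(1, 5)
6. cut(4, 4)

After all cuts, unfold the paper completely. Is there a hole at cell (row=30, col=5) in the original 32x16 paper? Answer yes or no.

Answer: no

Derivation:
Op 1 fold_up: fold axis h@16; visible region now rows[0,16) x cols[0,16) = 16x16
Op 2 fold_down: fold axis h@8; visible region now rows[8,16) x cols[0,16) = 8x16
Op 3 cut(2, 6): punch at orig (10,6); cuts so far [(10, 6)]; region rows[8,16) x cols[0,16) = 8x16
Op 4 cut(1, 4): punch at orig (9,4); cuts so far [(9, 4), (10, 6)]; region rows[8,16) x cols[0,16) = 8x16
Op 5 cut(1, 5): punch at orig (9,5); cuts so far [(9, 4), (9, 5), (10, 6)]; region rows[8,16) x cols[0,16) = 8x16
Op 6 cut(4, 4): punch at orig (12,4); cuts so far [(9, 4), (9, 5), (10, 6), (12, 4)]; region rows[8,16) x cols[0,16) = 8x16
Unfold 1 (reflect across h@8): 8 holes -> [(3, 4), (5, 6), (6, 4), (6, 5), (9, 4), (9, 5), (10, 6), (12, 4)]
Unfold 2 (reflect across h@16): 16 holes -> [(3, 4), (5, 6), (6, 4), (6, 5), (9, 4), (9, 5), (10, 6), (12, 4), (19, 4), (21, 6), (22, 4), (22, 5), (25, 4), (25, 5), (26, 6), (28, 4)]
Holes: [(3, 4), (5, 6), (6, 4), (6, 5), (9, 4), (9, 5), (10, 6), (12, 4), (19, 4), (21, 6), (22, 4), (22, 5), (25, 4), (25, 5), (26, 6), (28, 4)]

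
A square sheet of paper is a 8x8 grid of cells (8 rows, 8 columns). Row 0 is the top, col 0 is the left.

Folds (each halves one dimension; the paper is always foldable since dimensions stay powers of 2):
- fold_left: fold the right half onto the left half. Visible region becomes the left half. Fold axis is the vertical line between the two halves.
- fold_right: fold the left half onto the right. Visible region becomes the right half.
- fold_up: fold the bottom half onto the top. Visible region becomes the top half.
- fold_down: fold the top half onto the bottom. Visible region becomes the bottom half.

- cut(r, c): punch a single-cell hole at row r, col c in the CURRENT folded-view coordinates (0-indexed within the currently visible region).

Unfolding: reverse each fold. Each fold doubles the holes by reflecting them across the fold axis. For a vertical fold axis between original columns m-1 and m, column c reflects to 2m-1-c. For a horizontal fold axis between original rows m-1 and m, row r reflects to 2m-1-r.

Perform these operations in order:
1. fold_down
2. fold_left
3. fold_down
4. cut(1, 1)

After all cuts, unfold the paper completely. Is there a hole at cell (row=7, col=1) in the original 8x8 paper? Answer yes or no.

Answer: yes

Derivation:
Op 1 fold_down: fold axis h@4; visible region now rows[4,8) x cols[0,8) = 4x8
Op 2 fold_left: fold axis v@4; visible region now rows[4,8) x cols[0,4) = 4x4
Op 3 fold_down: fold axis h@6; visible region now rows[6,8) x cols[0,4) = 2x4
Op 4 cut(1, 1): punch at orig (7,1); cuts so far [(7, 1)]; region rows[6,8) x cols[0,4) = 2x4
Unfold 1 (reflect across h@6): 2 holes -> [(4, 1), (7, 1)]
Unfold 2 (reflect across v@4): 4 holes -> [(4, 1), (4, 6), (7, 1), (7, 6)]
Unfold 3 (reflect across h@4): 8 holes -> [(0, 1), (0, 6), (3, 1), (3, 6), (4, 1), (4, 6), (7, 1), (7, 6)]
Holes: [(0, 1), (0, 6), (3, 1), (3, 6), (4, 1), (4, 6), (7, 1), (7, 6)]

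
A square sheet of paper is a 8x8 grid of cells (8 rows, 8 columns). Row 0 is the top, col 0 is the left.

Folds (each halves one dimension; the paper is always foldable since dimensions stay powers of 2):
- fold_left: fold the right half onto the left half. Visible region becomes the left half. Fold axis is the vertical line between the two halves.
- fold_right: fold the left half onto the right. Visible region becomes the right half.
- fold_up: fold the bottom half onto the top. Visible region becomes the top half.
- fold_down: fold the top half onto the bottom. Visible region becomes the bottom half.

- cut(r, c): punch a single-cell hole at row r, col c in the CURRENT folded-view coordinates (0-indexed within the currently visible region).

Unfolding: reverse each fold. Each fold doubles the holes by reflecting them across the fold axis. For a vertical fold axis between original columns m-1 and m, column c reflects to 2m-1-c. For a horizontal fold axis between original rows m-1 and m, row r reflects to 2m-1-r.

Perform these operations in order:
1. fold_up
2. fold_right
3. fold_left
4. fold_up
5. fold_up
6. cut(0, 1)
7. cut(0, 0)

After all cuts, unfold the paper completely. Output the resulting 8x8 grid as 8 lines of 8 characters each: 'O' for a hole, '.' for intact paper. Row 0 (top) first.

Op 1 fold_up: fold axis h@4; visible region now rows[0,4) x cols[0,8) = 4x8
Op 2 fold_right: fold axis v@4; visible region now rows[0,4) x cols[4,8) = 4x4
Op 3 fold_left: fold axis v@6; visible region now rows[0,4) x cols[4,6) = 4x2
Op 4 fold_up: fold axis h@2; visible region now rows[0,2) x cols[4,6) = 2x2
Op 5 fold_up: fold axis h@1; visible region now rows[0,1) x cols[4,6) = 1x2
Op 6 cut(0, 1): punch at orig (0,5); cuts so far [(0, 5)]; region rows[0,1) x cols[4,6) = 1x2
Op 7 cut(0, 0): punch at orig (0,4); cuts so far [(0, 4), (0, 5)]; region rows[0,1) x cols[4,6) = 1x2
Unfold 1 (reflect across h@1): 4 holes -> [(0, 4), (0, 5), (1, 4), (1, 5)]
Unfold 2 (reflect across h@2): 8 holes -> [(0, 4), (0, 5), (1, 4), (1, 5), (2, 4), (2, 5), (3, 4), (3, 5)]
Unfold 3 (reflect across v@6): 16 holes -> [(0, 4), (0, 5), (0, 6), (0, 7), (1, 4), (1, 5), (1, 6), (1, 7), (2, 4), (2, 5), (2, 6), (2, 7), (3, 4), (3, 5), (3, 6), (3, 7)]
Unfold 4 (reflect across v@4): 32 holes -> [(0, 0), (0, 1), (0, 2), (0, 3), (0, 4), (0, 5), (0, 6), (0, 7), (1, 0), (1, 1), (1, 2), (1, 3), (1, 4), (1, 5), (1, 6), (1, 7), (2, 0), (2, 1), (2, 2), (2, 3), (2, 4), (2, 5), (2, 6), (2, 7), (3, 0), (3, 1), (3, 2), (3, 3), (3, 4), (3, 5), (3, 6), (3, 7)]
Unfold 5 (reflect across h@4): 64 holes -> [(0, 0), (0, 1), (0, 2), (0, 3), (0, 4), (0, 5), (0, 6), (0, 7), (1, 0), (1, 1), (1, 2), (1, 3), (1, 4), (1, 5), (1, 6), (1, 7), (2, 0), (2, 1), (2, 2), (2, 3), (2, 4), (2, 5), (2, 6), (2, 7), (3, 0), (3, 1), (3, 2), (3, 3), (3, 4), (3, 5), (3, 6), (3, 7), (4, 0), (4, 1), (4, 2), (4, 3), (4, 4), (4, 5), (4, 6), (4, 7), (5, 0), (5, 1), (5, 2), (5, 3), (5, 4), (5, 5), (5, 6), (5, 7), (6, 0), (6, 1), (6, 2), (6, 3), (6, 4), (6, 5), (6, 6), (6, 7), (7, 0), (7, 1), (7, 2), (7, 3), (7, 4), (7, 5), (7, 6), (7, 7)]

Answer: OOOOOOOO
OOOOOOOO
OOOOOOOO
OOOOOOOO
OOOOOOOO
OOOOOOOO
OOOOOOOO
OOOOOOOO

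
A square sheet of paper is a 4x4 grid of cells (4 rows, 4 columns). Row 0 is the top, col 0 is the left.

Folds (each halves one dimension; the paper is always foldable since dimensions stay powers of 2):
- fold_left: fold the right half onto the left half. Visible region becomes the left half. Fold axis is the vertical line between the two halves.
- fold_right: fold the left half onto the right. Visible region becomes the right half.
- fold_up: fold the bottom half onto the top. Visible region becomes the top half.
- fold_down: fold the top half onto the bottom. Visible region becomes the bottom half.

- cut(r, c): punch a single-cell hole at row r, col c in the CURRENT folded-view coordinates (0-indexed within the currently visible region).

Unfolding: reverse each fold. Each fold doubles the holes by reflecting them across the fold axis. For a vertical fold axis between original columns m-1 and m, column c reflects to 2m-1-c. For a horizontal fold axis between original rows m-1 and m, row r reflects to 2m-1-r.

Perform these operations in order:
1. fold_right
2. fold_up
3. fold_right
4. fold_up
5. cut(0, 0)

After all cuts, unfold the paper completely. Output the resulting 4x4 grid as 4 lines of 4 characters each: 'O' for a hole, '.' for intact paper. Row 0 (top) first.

Answer: OOOO
OOOO
OOOO
OOOO

Derivation:
Op 1 fold_right: fold axis v@2; visible region now rows[0,4) x cols[2,4) = 4x2
Op 2 fold_up: fold axis h@2; visible region now rows[0,2) x cols[2,4) = 2x2
Op 3 fold_right: fold axis v@3; visible region now rows[0,2) x cols[3,4) = 2x1
Op 4 fold_up: fold axis h@1; visible region now rows[0,1) x cols[3,4) = 1x1
Op 5 cut(0, 0): punch at orig (0,3); cuts so far [(0, 3)]; region rows[0,1) x cols[3,4) = 1x1
Unfold 1 (reflect across h@1): 2 holes -> [(0, 3), (1, 3)]
Unfold 2 (reflect across v@3): 4 holes -> [(0, 2), (0, 3), (1, 2), (1, 3)]
Unfold 3 (reflect across h@2): 8 holes -> [(0, 2), (0, 3), (1, 2), (1, 3), (2, 2), (2, 3), (3, 2), (3, 3)]
Unfold 4 (reflect across v@2): 16 holes -> [(0, 0), (0, 1), (0, 2), (0, 3), (1, 0), (1, 1), (1, 2), (1, 3), (2, 0), (2, 1), (2, 2), (2, 3), (3, 0), (3, 1), (3, 2), (3, 3)]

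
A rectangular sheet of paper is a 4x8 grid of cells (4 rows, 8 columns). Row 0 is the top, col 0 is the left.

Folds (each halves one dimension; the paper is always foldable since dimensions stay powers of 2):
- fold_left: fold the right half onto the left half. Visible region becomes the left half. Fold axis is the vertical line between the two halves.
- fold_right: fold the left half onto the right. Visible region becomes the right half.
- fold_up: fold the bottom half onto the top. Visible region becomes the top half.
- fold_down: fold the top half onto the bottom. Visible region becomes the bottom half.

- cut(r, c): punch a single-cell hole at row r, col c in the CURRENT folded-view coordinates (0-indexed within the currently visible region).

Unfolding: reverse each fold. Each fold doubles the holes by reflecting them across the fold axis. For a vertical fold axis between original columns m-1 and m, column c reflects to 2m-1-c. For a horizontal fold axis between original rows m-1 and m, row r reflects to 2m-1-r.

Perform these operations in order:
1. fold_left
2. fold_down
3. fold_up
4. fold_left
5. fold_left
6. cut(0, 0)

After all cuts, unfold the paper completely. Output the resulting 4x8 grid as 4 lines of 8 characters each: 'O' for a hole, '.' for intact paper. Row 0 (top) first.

Answer: OOOOOOOO
OOOOOOOO
OOOOOOOO
OOOOOOOO

Derivation:
Op 1 fold_left: fold axis v@4; visible region now rows[0,4) x cols[0,4) = 4x4
Op 2 fold_down: fold axis h@2; visible region now rows[2,4) x cols[0,4) = 2x4
Op 3 fold_up: fold axis h@3; visible region now rows[2,3) x cols[0,4) = 1x4
Op 4 fold_left: fold axis v@2; visible region now rows[2,3) x cols[0,2) = 1x2
Op 5 fold_left: fold axis v@1; visible region now rows[2,3) x cols[0,1) = 1x1
Op 6 cut(0, 0): punch at orig (2,0); cuts so far [(2, 0)]; region rows[2,3) x cols[0,1) = 1x1
Unfold 1 (reflect across v@1): 2 holes -> [(2, 0), (2, 1)]
Unfold 2 (reflect across v@2): 4 holes -> [(2, 0), (2, 1), (2, 2), (2, 3)]
Unfold 3 (reflect across h@3): 8 holes -> [(2, 0), (2, 1), (2, 2), (2, 3), (3, 0), (3, 1), (3, 2), (3, 3)]
Unfold 4 (reflect across h@2): 16 holes -> [(0, 0), (0, 1), (0, 2), (0, 3), (1, 0), (1, 1), (1, 2), (1, 3), (2, 0), (2, 1), (2, 2), (2, 3), (3, 0), (3, 1), (3, 2), (3, 3)]
Unfold 5 (reflect across v@4): 32 holes -> [(0, 0), (0, 1), (0, 2), (0, 3), (0, 4), (0, 5), (0, 6), (0, 7), (1, 0), (1, 1), (1, 2), (1, 3), (1, 4), (1, 5), (1, 6), (1, 7), (2, 0), (2, 1), (2, 2), (2, 3), (2, 4), (2, 5), (2, 6), (2, 7), (3, 0), (3, 1), (3, 2), (3, 3), (3, 4), (3, 5), (3, 6), (3, 7)]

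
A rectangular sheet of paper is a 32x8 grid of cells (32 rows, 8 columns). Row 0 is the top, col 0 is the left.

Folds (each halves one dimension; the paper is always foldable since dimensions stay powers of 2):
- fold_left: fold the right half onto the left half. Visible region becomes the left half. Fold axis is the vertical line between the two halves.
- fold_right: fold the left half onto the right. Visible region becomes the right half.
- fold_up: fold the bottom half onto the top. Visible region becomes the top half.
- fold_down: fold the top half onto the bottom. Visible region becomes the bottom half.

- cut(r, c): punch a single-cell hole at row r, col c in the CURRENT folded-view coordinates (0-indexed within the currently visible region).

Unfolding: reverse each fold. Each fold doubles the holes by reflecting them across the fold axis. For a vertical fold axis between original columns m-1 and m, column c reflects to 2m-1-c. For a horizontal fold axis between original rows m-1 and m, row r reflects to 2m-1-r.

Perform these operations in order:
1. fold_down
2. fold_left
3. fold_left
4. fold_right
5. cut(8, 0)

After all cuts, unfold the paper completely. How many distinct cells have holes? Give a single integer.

Answer: 16

Derivation:
Op 1 fold_down: fold axis h@16; visible region now rows[16,32) x cols[0,8) = 16x8
Op 2 fold_left: fold axis v@4; visible region now rows[16,32) x cols[0,4) = 16x4
Op 3 fold_left: fold axis v@2; visible region now rows[16,32) x cols[0,2) = 16x2
Op 4 fold_right: fold axis v@1; visible region now rows[16,32) x cols[1,2) = 16x1
Op 5 cut(8, 0): punch at orig (24,1); cuts so far [(24, 1)]; region rows[16,32) x cols[1,2) = 16x1
Unfold 1 (reflect across v@1): 2 holes -> [(24, 0), (24, 1)]
Unfold 2 (reflect across v@2): 4 holes -> [(24, 0), (24, 1), (24, 2), (24, 3)]
Unfold 3 (reflect across v@4): 8 holes -> [(24, 0), (24, 1), (24, 2), (24, 3), (24, 4), (24, 5), (24, 6), (24, 7)]
Unfold 4 (reflect across h@16): 16 holes -> [(7, 0), (7, 1), (7, 2), (7, 3), (7, 4), (7, 5), (7, 6), (7, 7), (24, 0), (24, 1), (24, 2), (24, 3), (24, 4), (24, 5), (24, 6), (24, 7)]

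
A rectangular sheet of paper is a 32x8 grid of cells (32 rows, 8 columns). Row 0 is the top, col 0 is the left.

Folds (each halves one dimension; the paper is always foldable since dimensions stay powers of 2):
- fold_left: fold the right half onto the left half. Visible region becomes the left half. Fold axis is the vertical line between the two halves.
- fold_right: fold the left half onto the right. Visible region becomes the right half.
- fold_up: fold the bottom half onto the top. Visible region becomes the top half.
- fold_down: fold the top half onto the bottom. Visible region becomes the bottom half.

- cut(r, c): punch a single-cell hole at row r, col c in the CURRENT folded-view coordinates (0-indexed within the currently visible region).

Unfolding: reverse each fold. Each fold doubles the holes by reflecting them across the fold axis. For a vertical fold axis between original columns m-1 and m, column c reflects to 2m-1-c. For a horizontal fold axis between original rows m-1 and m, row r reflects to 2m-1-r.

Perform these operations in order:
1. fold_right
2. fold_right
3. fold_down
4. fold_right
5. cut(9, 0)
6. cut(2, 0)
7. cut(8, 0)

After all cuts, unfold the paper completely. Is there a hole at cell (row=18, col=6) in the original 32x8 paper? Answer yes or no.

Answer: yes

Derivation:
Op 1 fold_right: fold axis v@4; visible region now rows[0,32) x cols[4,8) = 32x4
Op 2 fold_right: fold axis v@6; visible region now rows[0,32) x cols[6,8) = 32x2
Op 3 fold_down: fold axis h@16; visible region now rows[16,32) x cols[6,8) = 16x2
Op 4 fold_right: fold axis v@7; visible region now rows[16,32) x cols[7,8) = 16x1
Op 5 cut(9, 0): punch at orig (25,7); cuts so far [(25, 7)]; region rows[16,32) x cols[7,8) = 16x1
Op 6 cut(2, 0): punch at orig (18,7); cuts so far [(18, 7), (25, 7)]; region rows[16,32) x cols[7,8) = 16x1
Op 7 cut(8, 0): punch at orig (24,7); cuts so far [(18, 7), (24, 7), (25, 7)]; region rows[16,32) x cols[7,8) = 16x1
Unfold 1 (reflect across v@7): 6 holes -> [(18, 6), (18, 7), (24, 6), (24, 7), (25, 6), (25, 7)]
Unfold 2 (reflect across h@16): 12 holes -> [(6, 6), (6, 7), (7, 6), (7, 7), (13, 6), (13, 7), (18, 6), (18, 7), (24, 6), (24, 7), (25, 6), (25, 7)]
Unfold 3 (reflect across v@6): 24 holes -> [(6, 4), (6, 5), (6, 6), (6, 7), (7, 4), (7, 5), (7, 6), (7, 7), (13, 4), (13, 5), (13, 6), (13, 7), (18, 4), (18, 5), (18, 6), (18, 7), (24, 4), (24, 5), (24, 6), (24, 7), (25, 4), (25, 5), (25, 6), (25, 7)]
Unfold 4 (reflect across v@4): 48 holes -> [(6, 0), (6, 1), (6, 2), (6, 3), (6, 4), (6, 5), (6, 6), (6, 7), (7, 0), (7, 1), (7, 2), (7, 3), (7, 4), (7, 5), (7, 6), (7, 7), (13, 0), (13, 1), (13, 2), (13, 3), (13, 4), (13, 5), (13, 6), (13, 7), (18, 0), (18, 1), (18, 2), (18, 3), (18, 4), (18, 5), (18, 6), (18, 7), (24, 0), (24, 1), (24, 2), (24, 3), (24, 4), (24, 5), (24, 6), (24, 7), (25, 0), (25, 1), (25, 2), (25, 3), (25, 4), (25, 5), (25, 6), (25, 7)]
Holes: [(6, 0), (6, 1), (6, 2), (6, 3), (6, 4), (6, 5), (6, 6), (6, 7), (7, 0), (7, 1), (7, 2), (7, 3), (7, 4), (7, 5), (7, 6), (7, 7), (13, 0), (13, 1), (13, 2), (13, 3), (13, 4), (13, 5), (13, 6), (13, 7), (18, 0), (18, 1), (18, 2), (18, 3), (18, 4), (18, 5), (18, 6), (18, 7), (24, 0), (24, 1), (24, 2), (24, 3), (24, 4), (24, 5), (24, 6), (24, 7), (25, 0), (25, 1), (25, 2), (25, 3), (25, 4), (25, 5), (25, 6), (25, 7)]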